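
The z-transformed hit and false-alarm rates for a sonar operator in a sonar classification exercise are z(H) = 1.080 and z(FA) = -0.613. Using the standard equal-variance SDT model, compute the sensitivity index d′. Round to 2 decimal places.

d′ = 1.69

d' = z(H) − z(FA) = 1.080 − (-0.613) = 1.693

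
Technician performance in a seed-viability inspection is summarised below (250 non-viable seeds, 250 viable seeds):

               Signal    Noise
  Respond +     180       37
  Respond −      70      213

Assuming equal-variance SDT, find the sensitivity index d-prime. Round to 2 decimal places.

H = 180/250 = 0.7200
FA = 37/250 = 0.1480
Φ⁻¹(H) = 0.5828
Φ⁻¹(FA) = -1.0450
d' = z(H) − z(FA) = 0.5828 − (-1.0450) = 1.6278

d-prime = 1.63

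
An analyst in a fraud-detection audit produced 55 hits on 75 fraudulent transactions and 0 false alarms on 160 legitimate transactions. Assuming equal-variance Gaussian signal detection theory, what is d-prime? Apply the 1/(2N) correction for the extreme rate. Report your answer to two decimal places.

The false-alarm rate is 0/160 = 0, so apply the 1/(2N) correction: FA → 1/(2·160) = 0.00313.
z(H) = z(0.73333) = 0.623
z(FA) = z(0.00313) = -2.734
d' = 0.623 − (-2.734) = 3.357

d-prime = 3.36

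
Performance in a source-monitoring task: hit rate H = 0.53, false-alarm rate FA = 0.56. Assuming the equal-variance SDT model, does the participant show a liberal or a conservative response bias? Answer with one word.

z(H) = 0.075, z(FA) = 0.151
c = −½·(z(H) + z(FA)) = -0.113
c < 0 → liberal criterion (biased toward responding “yes”).

liberal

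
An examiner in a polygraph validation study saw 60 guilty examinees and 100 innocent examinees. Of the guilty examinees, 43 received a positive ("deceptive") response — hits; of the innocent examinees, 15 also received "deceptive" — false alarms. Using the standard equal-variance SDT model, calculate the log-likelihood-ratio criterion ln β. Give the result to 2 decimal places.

ln β = 0.37

H = 43/60 = 0.7167
FA = 15/100 = 0.1500
z(0.7167) = 0.573, z(0.1500) = -1.036
ln β = −½·[z(H)² − z(FA)²] = −0.5 × (0.328 − 1.073) = 0.3725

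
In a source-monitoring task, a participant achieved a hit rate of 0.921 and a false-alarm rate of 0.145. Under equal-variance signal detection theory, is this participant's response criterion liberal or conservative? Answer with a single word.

liberal

z(H) = 1.412, z(FA) = -1.058
c = −½·(z(H) + z(FA)) = -0.177
c < 0 → liberal criterion (biased toward responding “yes”).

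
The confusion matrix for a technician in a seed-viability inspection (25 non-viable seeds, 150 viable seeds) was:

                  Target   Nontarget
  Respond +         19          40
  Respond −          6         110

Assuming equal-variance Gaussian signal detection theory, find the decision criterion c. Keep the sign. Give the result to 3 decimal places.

c = -0.042

H = 19/25 = 0.7600
FA = 40/150 = 0.2667
z(0.7600) = 0.7063, z(0.2667) = -0.6228
c = −½·[z(H) + z(FA)] = −0.5 × (0.7063 + (-0.6228)) = -0.04175
c < 0: the technician has a liberal response bias.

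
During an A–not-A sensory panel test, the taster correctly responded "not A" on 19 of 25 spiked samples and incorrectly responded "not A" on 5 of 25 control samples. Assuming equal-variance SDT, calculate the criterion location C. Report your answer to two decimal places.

H = 19/25 = 0.7600
FA = 5/25 = 0.2000
Φ⁻¹(H) = 0.706
Φ⁻¹(FA) = -0.842
c = −½·[z(H) + z(FA)] = −0.5 × (0.706 + (-0.842)) = 0.068

C = 0.07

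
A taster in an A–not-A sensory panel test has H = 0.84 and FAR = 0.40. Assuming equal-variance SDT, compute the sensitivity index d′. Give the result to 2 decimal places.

d′ = 1.25

z(H) = z(0.84) = 0.9945
z(FA) = z(0.40) = -0.2533
d' = z(H) − z(FA) = 0.9945 − (-0.2533) = 1.2478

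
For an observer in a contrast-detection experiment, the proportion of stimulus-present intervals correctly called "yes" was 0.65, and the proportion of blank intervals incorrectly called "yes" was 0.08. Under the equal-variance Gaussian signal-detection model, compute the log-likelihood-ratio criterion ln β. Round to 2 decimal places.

ln β = 0.91

Φ⁻¹(H) = Φ⁻¹(0.65) = 0.385
Φ⁻¹(FA) = Φ⁻¹(0.08) = -1.405
ln β = −½·[z(H)² − z(FA)²] = −0.5 × (0.148 − 1.974) = 0.913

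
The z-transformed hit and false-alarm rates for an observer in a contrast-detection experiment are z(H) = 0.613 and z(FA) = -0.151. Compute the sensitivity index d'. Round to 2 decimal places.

d' = 0.76

d' = z(H) − z(FA) = 0.613 − (-0.151) = 0.764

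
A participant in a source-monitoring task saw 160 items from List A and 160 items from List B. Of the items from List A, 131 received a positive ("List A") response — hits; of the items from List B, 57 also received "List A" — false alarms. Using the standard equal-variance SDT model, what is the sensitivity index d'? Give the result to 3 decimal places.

d' = 1.279

H = 131/160 = 0.8187
FA = 57/160 = 0.3563
z(0.8187) = 0.9104, z(0.3563) = -0.3684
d' = z(H) − z(FA) = 0.9104 − (-0.3684) = 1.2788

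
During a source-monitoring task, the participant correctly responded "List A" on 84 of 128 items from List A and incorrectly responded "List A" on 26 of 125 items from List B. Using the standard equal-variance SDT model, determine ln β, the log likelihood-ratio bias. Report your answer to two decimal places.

ln β = 0.25

H = 84/128 = 0.6562
FA = 26/125 = 0.2080
z(H) = z(0.6562) = 0.402
z(FA) = z(0.2080) = -0.813
ln β = −½·[z(H)² − z(FA)²] = −0.5 × (0.162 − 0.661) = 0.2495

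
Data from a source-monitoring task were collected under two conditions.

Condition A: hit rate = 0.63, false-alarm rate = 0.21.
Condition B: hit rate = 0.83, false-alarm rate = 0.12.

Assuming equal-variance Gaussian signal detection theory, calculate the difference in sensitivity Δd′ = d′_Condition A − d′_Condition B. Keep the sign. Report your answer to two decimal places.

Δd′ = -0.99

Condition A: z(0.63) = 0.332, z(0.21) = -0.806, d' = 1.138
Condition B: z(0.83) = 0.954, z(0.12) = -1.175, d' = 2.129
Δd' = d'_Condition A − d'_Condition B = 1.138 − 2.129 = -0.991
Condition B has the higher sensitivity.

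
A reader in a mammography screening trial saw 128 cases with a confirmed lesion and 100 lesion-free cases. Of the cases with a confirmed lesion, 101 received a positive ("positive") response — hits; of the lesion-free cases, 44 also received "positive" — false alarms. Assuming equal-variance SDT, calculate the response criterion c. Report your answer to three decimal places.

H = 101/128 = 0.7891
FA = 44/100 = 0.4400
Φ⁻¹(H) = Φ⁻¹(0.7891) = 0.8033
Φ⁻¹(FA) = Φ⁻¹(0.4400) = -0.1510
c = −½·[z(H) + z(FA)] = −0.5 × (0.8033 + (-0.1510)) = -0.32615
c < 0: the reader has a liberal response bias.

c = -0.326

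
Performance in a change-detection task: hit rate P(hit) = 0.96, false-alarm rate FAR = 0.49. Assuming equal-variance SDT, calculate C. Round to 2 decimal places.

Φ⁻¹(H) = Φ⁻¹(0.96) = 1.7507
Φ⁻¹(FA) = Φ⁻¹(0.49) = -0.0251
c = −½·[z(H) + z(FA)] = −0.5 × (1.7507 + (-0.0251)) = -0.8628

C = -0.86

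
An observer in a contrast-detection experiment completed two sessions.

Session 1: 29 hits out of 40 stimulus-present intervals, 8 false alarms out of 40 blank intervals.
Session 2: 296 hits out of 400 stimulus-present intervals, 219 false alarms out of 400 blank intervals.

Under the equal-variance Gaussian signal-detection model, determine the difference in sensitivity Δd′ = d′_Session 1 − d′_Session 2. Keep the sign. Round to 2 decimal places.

Session 1: z(0.7250) = 0.598, z(0.2000) = -0.842, d' = 1.440
Session 2: z(0.7400) = 0.643, z(0.5475) = 0.119, d' = 0.524
Δd' = d'_Session 1 − d'_Session 2 = 1.440 − 0.524 = 0.916
Session 1 has the higher sensitivity.

Δd′ = 0.92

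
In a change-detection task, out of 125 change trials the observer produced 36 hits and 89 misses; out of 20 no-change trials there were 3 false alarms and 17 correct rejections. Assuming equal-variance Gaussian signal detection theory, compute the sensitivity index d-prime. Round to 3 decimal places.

H = 36/125 = 0.2880
FA = 3/20 = 0.1500
z(0.2880) = -0.5592, z(0.1500) = -1.0364
d' = z(H) − z(FA) = -0.5592 − (-1.0364) = 0.4772

d-prime = 0.477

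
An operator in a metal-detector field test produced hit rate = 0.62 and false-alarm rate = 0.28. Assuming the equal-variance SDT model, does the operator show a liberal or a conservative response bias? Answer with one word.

conservative

z(H) = 0.305, z(FA) = -0.583
c = −½·(z(H) + z(FA)) = 0.139
c > 0 → conservative criterion (biased toward responding “no”).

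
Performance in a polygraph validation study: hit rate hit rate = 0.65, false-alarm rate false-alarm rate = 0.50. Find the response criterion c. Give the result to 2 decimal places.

z(H) = z(0.65) = 0.3853
z(FA) = z(0.50) = 0.0000
c = −½·[z(H) + z(FA)] = −0.5 × (0.3853 + 0.0000) = -0.19265

c = -0.19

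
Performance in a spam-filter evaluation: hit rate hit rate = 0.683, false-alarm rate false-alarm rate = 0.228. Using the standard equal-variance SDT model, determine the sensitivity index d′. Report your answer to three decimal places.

z(0.683) = 0.4761, z(0.228) = -0.7454
d' = z(H) − z(FA) = 0.4761 − (-0.7454) = 1.2215

d′ = 1.222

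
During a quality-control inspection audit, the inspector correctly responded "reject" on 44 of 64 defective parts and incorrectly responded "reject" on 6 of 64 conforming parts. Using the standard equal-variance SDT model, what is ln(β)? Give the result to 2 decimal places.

H = 44/64 = 0.6875
FA = 6/64 = 0.0938
z(H) = z(0.6875) = 0.489
z(FA) = z(0.0938) = -1.318
ln β = −½·[z(H)² − z(FA)²] = −0.5 × (0.239 − 1.737) = 0.749

ln β = 0.75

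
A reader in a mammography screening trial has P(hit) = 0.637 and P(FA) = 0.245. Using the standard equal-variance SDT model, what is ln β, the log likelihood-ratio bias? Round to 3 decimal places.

Φ⁻¹(H) = 0.3505
Φ⁻¹(FA) = -0.6903
ln β = −½·[z(H)² − z(FA)²] = −0.5 × (0.1229 − 0.4765) = 0.1768

ln β = 0.177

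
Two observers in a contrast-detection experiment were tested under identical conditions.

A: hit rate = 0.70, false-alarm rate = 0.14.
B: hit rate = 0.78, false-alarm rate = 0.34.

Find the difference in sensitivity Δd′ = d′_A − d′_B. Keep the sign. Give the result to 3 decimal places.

Δd′ = 0.420

A: z(0.70) = 0.5244, z(0.14) = -1.0803, d' = 1.6047
B: z(0.78) = 0.7722, z(0.34) = -0.4125, d' = 1.1847
Δd' = d'_A − d'_B = 1.6047 − 1.1847 = 0.4200
A has the higher sensitivity.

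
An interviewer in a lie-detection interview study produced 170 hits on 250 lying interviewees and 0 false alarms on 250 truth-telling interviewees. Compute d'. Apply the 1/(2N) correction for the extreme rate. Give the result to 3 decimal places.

The false-alarm rate is 0/250 = 0, so apply the 1/(2N) correction: FA → 1/(2·250) = 0.00200.
z(H) = z(0.68000) = 0.4677
z(FA) = z(0.00200) = -2.8782
d' = 0.4677 − (-2.8782) = 3.3459

d' = 3.346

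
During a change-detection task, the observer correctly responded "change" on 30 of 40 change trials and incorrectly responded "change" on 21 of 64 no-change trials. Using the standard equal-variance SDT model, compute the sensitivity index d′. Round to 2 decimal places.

d′ = 1.12

H = 30/40 = 0.7500
FA = 21/64 = 0.3281
z(H) = z(0.7500) = 0.674
z(FA) = z(0.3281) = -0.445
d' = z(H) − z(FA) = 0.674 − (-0.445) = 1.119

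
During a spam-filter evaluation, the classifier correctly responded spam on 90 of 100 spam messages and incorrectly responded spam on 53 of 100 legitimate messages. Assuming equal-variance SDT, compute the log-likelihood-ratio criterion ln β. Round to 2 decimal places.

H = 90/100 = 0.9000
FA = 53/100 = 0.5300
z(H) = 1.282
z(FA) = 0.075
ln β = −½·[z(H)² − z(FA)²] = −0.5 × (1.644 − 0.006) = -0.819

ln β = -0.82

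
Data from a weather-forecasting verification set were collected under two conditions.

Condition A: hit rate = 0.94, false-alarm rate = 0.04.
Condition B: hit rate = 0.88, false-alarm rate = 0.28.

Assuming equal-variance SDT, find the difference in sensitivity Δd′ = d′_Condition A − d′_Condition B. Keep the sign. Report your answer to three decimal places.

Condition A: z(0.94) = 1.5548, z(0.04) = -1.7507, d' = 3.3055
Condition B: z(0.88) = 1.1750, z(0.28) = -0.5828, d' = 1.7578
Δd' = d'_Condition A − d'_Condition B = 3.3055 − 1.7578 = 1.5477
Condition A has the higher sensitivity.

Δd′ = 1.548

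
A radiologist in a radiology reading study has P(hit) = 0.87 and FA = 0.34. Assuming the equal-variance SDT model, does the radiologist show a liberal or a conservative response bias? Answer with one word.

z(H) = 1.126, z(FA) = -0.412
c = −½·(z(H) + z(FA)) = -0.357
c < 0 → liberal criterion (biased toward responding “yes”).

liberal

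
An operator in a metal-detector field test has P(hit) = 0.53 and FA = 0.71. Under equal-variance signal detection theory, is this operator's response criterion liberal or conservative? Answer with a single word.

z(H) = 0.075, z(FA) = 0.553
c = −½·(z(H) + z(FA)) = -0.314
c < 0 → liberal criterion (biased toward responding “yes”).

liberal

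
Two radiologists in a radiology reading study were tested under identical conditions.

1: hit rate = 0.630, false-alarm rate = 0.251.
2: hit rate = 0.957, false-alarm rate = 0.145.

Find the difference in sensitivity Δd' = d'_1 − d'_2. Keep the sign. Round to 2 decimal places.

Δd' = -1.77

1: z(0.630) = 0.332, z(0.251) = -0.671, d' = 1.003
2: z(0.957) = 1.717, z(0.145) = -1.058, d' = 2.775
Δd' = d'_1 − d'_2 = 1.003 − 2.775 = -1.772
2 has the higher sensitivity.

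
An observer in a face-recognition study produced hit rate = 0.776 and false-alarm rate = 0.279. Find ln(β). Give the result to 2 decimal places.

ln β = -0.12

z(H) = z(0.776) = 0.759
z(FA) = z(0.279) = -0.586
ln β = −½·[z(H)² − z(FA)²] = −0.5 × (0.576 − 0.343) = -0.1165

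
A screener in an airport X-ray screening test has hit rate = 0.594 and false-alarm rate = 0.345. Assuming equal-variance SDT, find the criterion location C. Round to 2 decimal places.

z(H) = z(0.594) = 0.2378
z(FA) = z(0.345) = -0.3989
c = −½·[z(H) + z(FA)] = −0.5 × (0.2378 + (-0.3989)) = 0.08055
c > 0: the screener has a conservative response bias.

C = 0.08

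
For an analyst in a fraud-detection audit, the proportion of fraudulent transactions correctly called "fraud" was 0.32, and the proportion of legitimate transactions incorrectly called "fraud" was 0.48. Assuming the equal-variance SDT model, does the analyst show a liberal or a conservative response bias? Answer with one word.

z(H) = -0.468, z(FA) = -0.050
c = −½·(z(H) + z(FA)) = 0.259
c > 0 → conservative criterion (biased toward responding “no”).

conservative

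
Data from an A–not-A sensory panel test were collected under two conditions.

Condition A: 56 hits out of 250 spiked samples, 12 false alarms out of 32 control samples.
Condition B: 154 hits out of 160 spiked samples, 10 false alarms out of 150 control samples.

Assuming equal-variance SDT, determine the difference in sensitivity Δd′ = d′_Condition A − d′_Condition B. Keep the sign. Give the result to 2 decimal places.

Δd′ = -3.72

Condition A: z(0.2240) = -0.759, z(0.3750) = -0.319, d' = -0.440
Condition B: z(0.9625) = 1.780, z(0.0667) = -1.501, d' = 3.281
Δd' = d'_Condition A − d'_Condition B = -0.440 − 3.281 = -3.721
Condition B has the higher sensitivity.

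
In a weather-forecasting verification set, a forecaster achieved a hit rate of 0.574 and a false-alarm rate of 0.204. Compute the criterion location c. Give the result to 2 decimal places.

Φ⁻¹(H) = Φ⁻¹(0.574) = 0.1866
Φ⁻¹(FA) = Φ⁻¹(0.204) = -0.8274
c = −½·[z(H) + z(FA)] = −0.5 × (0.1866 + (-0.8274)) = 0.3204
c > 0: the forecaster has a conservative response bias.

c = 0.32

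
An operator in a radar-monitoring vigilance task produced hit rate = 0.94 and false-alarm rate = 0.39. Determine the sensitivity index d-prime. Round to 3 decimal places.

d-prime = 1.834

z(H) = z(0.94) = 1.5548
z(FA) = z(0.39) = -0.2793
d' = z(H) − z(FA) = 1.5548 − (-0.2793) = 1.8341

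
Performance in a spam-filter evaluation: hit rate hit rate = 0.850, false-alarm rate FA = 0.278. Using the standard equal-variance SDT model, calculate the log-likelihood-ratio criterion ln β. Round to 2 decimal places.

ln β = -0.36

z(H) = z(0.850) = 1.036
z(FA) = z(0.278) = -0.589
ln β = −½·[z(H)² − z(FA)²] = −0.5 × (1.073 − 0.347) = -0.363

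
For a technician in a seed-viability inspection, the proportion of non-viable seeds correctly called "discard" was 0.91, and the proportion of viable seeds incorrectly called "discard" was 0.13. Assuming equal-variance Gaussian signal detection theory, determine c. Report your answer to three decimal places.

c = -0.107

Φ⁻¹(H) = Φ⁻¹(0.91) = 1.3408
Φ⁻¹(FA) = Φ⁻¹(0.13) = -1.1264
c = −½·[z(H) + z(FA)] = −0.5 × (1.3408 + (-1.1264)) = -0.1072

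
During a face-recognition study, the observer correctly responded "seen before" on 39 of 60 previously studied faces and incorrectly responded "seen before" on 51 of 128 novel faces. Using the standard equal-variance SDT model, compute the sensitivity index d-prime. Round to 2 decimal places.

d-prime = 0.64

H = 39/60 = 0.6500
FA = 51/128 = 0.3984
Φ⁻¹(0.6500) = 0.3853, Φ⁻¹(0.3984) = -0.2575
d' = z(H) − z(FA) = 0.3853 − (-0.2575) = 0.6428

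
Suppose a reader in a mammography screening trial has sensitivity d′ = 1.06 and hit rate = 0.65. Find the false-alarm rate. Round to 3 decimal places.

z(hit rate) = z(0.65) = 0.3853
z(FA) = z(H) − d' = 0.3853 − 1.06 = -0.6747
false-alarm rate = Φ(-0.6747) = 0.2499

false-alarm rate = 0.250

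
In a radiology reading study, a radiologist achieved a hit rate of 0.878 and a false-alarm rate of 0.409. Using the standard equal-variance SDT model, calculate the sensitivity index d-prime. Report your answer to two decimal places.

z(H) = z(0.878) = 1.1650
z(FA) = z(0.409) = -0.2301
d' = z(H) − z(FA) = 1.1650 − (-0.2301) = 1.3951

d-prime = 1.40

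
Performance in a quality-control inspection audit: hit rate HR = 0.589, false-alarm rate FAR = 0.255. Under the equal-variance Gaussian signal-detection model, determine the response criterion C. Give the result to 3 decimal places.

C = 0.217

Φ⁻¹(H) = Φ⁻¹(0.589) = 0.2250
Φ⁻¹(FA) = Φ⁻¹(0.255) = -0.6588
c = −½·[z(H) + z(FA)] = −0.5 × (0.2250 + (-0.6588)) = 0.2169
c > 0: the inspector has a conservative response bias.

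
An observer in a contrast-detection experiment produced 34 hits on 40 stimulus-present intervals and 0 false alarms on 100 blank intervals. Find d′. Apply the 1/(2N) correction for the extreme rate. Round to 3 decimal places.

The false-alarm rate is 0/100 = 0, so apply the 1/(2N) correction: FA → 1/(2·100) = 0.00500.
z(H) = z(0.85000) = 1.0364
z(FA) = z(0.00500) = -2.5758
d' = 1.0364 − (-2.5758) = 3.6122

d′ = 3.612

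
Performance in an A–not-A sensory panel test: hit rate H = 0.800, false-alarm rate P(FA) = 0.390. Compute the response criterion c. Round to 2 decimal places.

Φ⁻¹(H) = 0.8416
Φ⁻¹(FA) = -0.2793
c = −½·[z(H) + z(FA)] = −0.5 × (0.8416 + (-0.2793)) = -0.28115

c = -0.28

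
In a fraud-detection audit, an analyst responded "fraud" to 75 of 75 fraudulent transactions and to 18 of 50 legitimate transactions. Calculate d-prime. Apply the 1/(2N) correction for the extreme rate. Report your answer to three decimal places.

d-prime = 2.833

The hit rate is 75/75 = 1, so apply the 1/(2N) correction: H → 1 − 1/(2·75) = 0.99333.
z(H) = z(0.99333) = 2.4746
z(FA) = z(0.36000) = -0.3585
d' = 2.4746 − (-0.3585) = 2.8331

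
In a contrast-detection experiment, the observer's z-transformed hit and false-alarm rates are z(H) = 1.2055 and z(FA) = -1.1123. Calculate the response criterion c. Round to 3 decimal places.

c = −½·[z(H) + z(FA)] = −½·(1.2055 + (-1.1123)) = -0.0466
c < 0: the observer has a liberal response bias.

c = -0.047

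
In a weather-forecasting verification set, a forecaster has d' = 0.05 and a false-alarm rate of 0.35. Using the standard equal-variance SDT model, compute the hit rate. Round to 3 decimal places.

z(false-alarm rate) = z(0.35) = -0.3853
z(H) = z(FA) + d' = -0.3853 + 0.05 = -0.3353
hit rate = Φ(-0.3353) = 0.3687

hit rate = 0.369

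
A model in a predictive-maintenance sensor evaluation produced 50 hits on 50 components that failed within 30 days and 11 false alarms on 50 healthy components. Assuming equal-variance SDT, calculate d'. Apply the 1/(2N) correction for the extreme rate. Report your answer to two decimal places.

d' = 3.10

The hit rate is 50/50 = 1, so apply the 1/(2N) correction: H → 1 − 1/(2·50) = 0.99000.
z(H) = z(0.99000) = 2.326
z(FA) = z(0.22000) = -0.772
d' = 2.326 − (-0.772) = 3.098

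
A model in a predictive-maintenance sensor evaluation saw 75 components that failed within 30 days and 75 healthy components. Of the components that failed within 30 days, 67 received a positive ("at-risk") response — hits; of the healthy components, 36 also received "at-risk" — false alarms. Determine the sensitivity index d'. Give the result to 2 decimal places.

H = 67/75 = 0.8933
FA = 36/75 = 0.4800
z(0.8933) = 1.244, z(0.4800) = -0.050
d' = z(H) − z(FA) = 1.244 − (-0.050) = 1.294

d' = 1.29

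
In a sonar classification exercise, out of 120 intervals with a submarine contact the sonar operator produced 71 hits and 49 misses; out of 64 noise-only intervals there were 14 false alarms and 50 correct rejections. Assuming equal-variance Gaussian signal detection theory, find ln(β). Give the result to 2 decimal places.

ln β = 0.27

H = 71/120 = 0.5917
FA = 14/64 = 0.2188
z(0.5917) = 0.232, z(0.2188) = -0.776
ln β = −½·[z(H)² − z(FA)²] = −0.5 × (0.054 − 0.602) = 0.274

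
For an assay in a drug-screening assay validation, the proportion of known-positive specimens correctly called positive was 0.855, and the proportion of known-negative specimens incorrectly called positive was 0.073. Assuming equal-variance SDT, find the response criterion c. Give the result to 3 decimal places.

z(H) = 1.0581
z(FA) = -1.4538
c = −½·[z(H) + z(FA)] = −0.5 × (1.0581 + (-1.4538)) = 0.19785

c = 0.198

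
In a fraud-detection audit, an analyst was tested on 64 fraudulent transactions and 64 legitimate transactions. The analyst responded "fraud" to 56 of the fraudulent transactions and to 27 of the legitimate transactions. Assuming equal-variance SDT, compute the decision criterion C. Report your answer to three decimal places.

C = -0.477

H = 56/64 = 0.8750
FA = 27/64 = 0.4219
z(H) = 1.1503
z(FA) = -0.1970
c = −½·[z(H) + z(FA)] = −0.5 × (1.1503 + (-0.1970)) = -0.47665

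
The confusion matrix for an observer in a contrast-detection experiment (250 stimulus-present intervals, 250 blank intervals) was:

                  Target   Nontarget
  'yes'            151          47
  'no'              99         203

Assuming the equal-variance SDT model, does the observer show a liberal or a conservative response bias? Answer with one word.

conservative

z(H) = 0.264, z(FA) = -0.885
c = −½·(z(H) + z(FA)) = 0.3105
c > 0 → conservative criterion (biased toward responding “no”).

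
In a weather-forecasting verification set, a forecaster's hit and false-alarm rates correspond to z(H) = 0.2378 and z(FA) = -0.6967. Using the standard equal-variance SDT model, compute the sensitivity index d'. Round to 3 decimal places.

d' = z(H) − z(FA) = 0.2378 − (-0.6967) = 0.9345

d' = 0.935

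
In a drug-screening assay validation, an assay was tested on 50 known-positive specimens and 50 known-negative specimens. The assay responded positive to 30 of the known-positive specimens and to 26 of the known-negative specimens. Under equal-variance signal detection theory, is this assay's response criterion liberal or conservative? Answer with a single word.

z(H) = 0.253, z(FA) = 0.050
c = −½·(z(H) + z(FA)) = -0.1515
c < 0 → liberal criterion (biased toward responding “yes”).

liberal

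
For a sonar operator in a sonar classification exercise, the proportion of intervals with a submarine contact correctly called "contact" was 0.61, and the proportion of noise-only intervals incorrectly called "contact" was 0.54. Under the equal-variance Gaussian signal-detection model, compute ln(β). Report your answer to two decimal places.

Φ⁻¹(H) = 0.279
Φ⁻¹(FA) = 0.100
ln β = −½·[z(H)² − z(FA)²] = −0.5 × (0.078 − 0.010) = -0.034

ln β = -0.03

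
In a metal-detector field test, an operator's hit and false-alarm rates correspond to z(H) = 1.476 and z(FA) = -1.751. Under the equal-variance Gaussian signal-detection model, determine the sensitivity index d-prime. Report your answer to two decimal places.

d-prime = 3.23

d' = z(H) − z(FA) = 1.476 − (-1.751) = 3.227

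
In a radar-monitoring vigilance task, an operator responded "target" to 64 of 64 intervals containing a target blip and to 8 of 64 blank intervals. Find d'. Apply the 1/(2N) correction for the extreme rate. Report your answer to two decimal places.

The hit rate is 64/64 = 1, so apply the 1/(2N) correction: H → 1 − 1/(2·64) = 0.99219.
z(H) = z(0.99219) = 2.418
z(FA) = z(0.12500) = -1.150
d' = 2.418 − (-1.150) = 3.568

d' = 3.57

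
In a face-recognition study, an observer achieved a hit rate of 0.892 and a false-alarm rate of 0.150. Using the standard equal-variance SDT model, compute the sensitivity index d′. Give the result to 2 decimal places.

d′ = 2.27

z(H) = z(0.892) = 1.2372
z(FA) = z(0.150) = -1.0364
d' = z(H) − z(FA) = 1.2372 − (-1.0364) = 2.2736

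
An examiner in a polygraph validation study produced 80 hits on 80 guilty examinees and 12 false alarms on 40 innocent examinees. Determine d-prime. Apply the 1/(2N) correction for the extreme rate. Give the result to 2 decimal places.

The hit rate is 80/80 = 1, so apply the 1/(2N) correction: H → 1 − 1/(2·80) = 0.99375.
z(H) = z(0.99375) = 2.498
z(FA) = z(0.30000) = -0.524
d' = 2.498 − (-0.524) = 3.022

d-prime = 3.02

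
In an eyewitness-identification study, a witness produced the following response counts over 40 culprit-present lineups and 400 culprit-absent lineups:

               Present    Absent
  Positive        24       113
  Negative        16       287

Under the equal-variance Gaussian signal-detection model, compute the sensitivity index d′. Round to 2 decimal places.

H = 24/40 = 0.6000
FA = 113/400 = 0.2825
Φ⁻¹(H) = Φ⁻¹(0.6000) = 0.2533
Φ⁻¹(FA) = Φ⁻¹(0.2825) = -0.5754
d' = z(H) − z(FA) = 0.2533 − (-0.5754) = 0.8287

d′ = 0.83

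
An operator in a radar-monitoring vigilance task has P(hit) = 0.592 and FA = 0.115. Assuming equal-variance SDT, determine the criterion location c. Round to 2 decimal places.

Φ⁻¹(H) = 0.233
Φ⁻¹(FA) = -1.200
c = −½·[z(H) + z(FA)] = −0.5 × (0.233 + (-1.200)) = 0.4835

c = 0.48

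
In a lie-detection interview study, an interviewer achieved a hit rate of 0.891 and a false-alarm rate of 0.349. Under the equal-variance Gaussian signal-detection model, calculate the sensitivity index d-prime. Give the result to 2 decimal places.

d-prime = 1.62

Φ⁻¹(H) = 1.232
Φ⁻¹(FA) = -0.388
d' = z(H) − z(FA) = 1.232 − (-0.388) = 1.620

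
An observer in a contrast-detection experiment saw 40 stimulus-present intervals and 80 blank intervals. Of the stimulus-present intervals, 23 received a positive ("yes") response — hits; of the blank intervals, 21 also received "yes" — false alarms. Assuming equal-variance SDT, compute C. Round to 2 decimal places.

H = 23/40 = 0.5750
FA = 21/80 = 0.2625
z(0.5750) = 0.1891, z(0.2625) = -0.6357
c = −½·[z(H) + z(FA)] = −0.5 × (0.1891 + (-0.6357)) = 0.2233

C = 0.22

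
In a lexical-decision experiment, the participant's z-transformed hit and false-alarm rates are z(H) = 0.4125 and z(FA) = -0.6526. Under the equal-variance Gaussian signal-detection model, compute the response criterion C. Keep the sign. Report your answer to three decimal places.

c = −½·[z(H) + z(FA)] = −½·(0.4125 + (-0.6526)) = 0.12005
c > 0: the participant has a conservative response bias.

C = 0.120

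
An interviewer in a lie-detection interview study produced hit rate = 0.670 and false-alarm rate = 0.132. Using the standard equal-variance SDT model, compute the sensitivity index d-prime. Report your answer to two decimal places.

z(0.670) = 0.4399, z(0.132) = -1.1170
d' = z(H) − z(FA) = 0.4399 − (-1.1170) = 1.5569

d-prime = 1.56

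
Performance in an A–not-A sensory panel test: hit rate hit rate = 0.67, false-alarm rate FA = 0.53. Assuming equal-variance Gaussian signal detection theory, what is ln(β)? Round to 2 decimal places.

z(0.67) = 0.440, z(0.53) = 0.075
ln β = −½·[z(H)² − z(FA)²] = −0.5 × (0.194 − 0.006) = -0.094

ln β = -0.09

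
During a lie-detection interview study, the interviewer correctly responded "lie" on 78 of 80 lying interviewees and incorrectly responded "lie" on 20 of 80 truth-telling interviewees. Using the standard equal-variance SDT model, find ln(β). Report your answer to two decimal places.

ln β = -1.69

H = 78/80 = 0.9750
FA = 20/80 = 0.2500
Φ⁻¹(H) = Φ⁻¹(0.9750) = 1.960
Φ⁻¹(FA) = Φ⁻¹(0.2500) = -0.674
ln β = −½·[z(H)² − z(FA)²] = −0.5 × (3.842 − 0.454) = -1.694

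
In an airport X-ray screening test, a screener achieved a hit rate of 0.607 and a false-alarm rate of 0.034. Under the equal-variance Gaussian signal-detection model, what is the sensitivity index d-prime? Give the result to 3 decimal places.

d-prime = 2.097

Φ⁻¹(H) = Φ⁻¹(0.607) = 0.2715
Φ⁻¹(FA) = Φ⁻¹(0.034) = -1.8250
d' = z(H) − z(FA) = 0.2715 − (-1.8250) = 2.0965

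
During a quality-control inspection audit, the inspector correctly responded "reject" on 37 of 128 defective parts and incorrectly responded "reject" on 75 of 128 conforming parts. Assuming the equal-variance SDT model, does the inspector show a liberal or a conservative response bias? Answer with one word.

z(H) = -0.556, z(FA) = 0.217
c = −½·(z(H) + z(FA)) = 0.1695
c > 0 → conservative criterion (biased toward responding “no”).

conservative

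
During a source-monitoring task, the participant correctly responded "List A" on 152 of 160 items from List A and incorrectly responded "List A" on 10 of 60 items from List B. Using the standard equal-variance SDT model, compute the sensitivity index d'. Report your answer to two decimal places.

d' = 2.61

H = 152/160 = 0.9500
FA = 10/60 = 0.1667
z(0.9500) = 1.6449, z(0.1667) = -0.9673
d' = z(H) − z(FA) = 1.6449 − (-0.9673) = 2.6122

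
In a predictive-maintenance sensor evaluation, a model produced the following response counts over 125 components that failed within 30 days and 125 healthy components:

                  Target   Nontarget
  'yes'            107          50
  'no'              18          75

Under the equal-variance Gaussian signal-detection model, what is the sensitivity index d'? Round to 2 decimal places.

H = 107/125 = 0.8560
FA = 50/125 = 0.4000
Φ⁻¹(H) = Φ⁻¹(0.8560) = 1.063
Φ⁻¹(FA) = Φ⁻¹(0.4000) = -0.253
d' = z(H) − z(FA) = 1.063 − (-0.253) = 1.316

d' = 1.32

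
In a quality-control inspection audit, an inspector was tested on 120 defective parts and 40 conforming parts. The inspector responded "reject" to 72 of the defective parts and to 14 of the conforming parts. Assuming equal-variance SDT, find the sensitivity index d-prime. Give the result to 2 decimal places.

H = 72/120 = 0.6000
FA = 14/40 = 0.3500
z(H) = 0.2533
z(FA) = -0.3853
d' = z(H) − z(FA) = 0.2533 − (-0.3853) = 0.6386

d-prime = 0.64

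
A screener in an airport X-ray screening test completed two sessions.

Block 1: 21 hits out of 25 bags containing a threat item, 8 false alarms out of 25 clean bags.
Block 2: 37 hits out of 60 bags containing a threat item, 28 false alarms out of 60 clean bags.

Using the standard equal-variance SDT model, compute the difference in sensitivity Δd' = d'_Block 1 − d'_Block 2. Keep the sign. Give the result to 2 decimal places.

Block 1: z(0.8400) = 0.994, z(0.3200) = -0.468, d' = 1.462
Block 2: z(0.6167) = 0.297, z(0.4667) = -0.084, d' = 0.381
Δd' = d'_Block 1 − d'_Block 2 = 1.462 − 0.381 = 1.081
Block 1 has the higher sensitivity.

Δd' = 1.08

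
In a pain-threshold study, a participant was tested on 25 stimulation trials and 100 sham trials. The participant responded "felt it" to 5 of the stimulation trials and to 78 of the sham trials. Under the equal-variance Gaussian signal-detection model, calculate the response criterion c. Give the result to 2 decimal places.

H = 5/25 = 0.2000
FA = 78/100 = 0.7800
z(H) = -0.8416
z(FA) = 0.7722
c = −½·[z(H) + z(FA)] = −0.5 × (-0.8416 + 0.7722) = 0.0347
c > 0: the participant has a conservative response bias.

c = 0.03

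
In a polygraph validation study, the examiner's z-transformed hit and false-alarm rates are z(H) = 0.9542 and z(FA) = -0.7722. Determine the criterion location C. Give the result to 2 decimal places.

c = −½·[z(H) + z(FA)] = −½·(0.9542 + (-0.7722)) = -0.0910

C = -0.09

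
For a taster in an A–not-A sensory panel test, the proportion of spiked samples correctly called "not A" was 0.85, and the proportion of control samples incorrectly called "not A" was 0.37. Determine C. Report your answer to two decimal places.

z(H) = z(0.85) = 1.0364
z(FA) = z(0.37) = -0.3319
c = −½·[z(H) + z(FA)] = −0.5 × (1.0364 + (-0.3319)) = -0.35225

C = -0.35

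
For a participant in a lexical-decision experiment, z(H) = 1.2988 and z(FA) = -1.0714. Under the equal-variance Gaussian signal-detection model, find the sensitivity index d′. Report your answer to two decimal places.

d' = z(H) − z(FA) = 1.2988 − (-1.0714) = 2.3702

d′ = 2.37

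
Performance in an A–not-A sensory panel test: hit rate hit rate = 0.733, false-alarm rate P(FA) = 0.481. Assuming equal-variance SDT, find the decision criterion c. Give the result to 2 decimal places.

z(H) = z(0.733) = 0.6219
z(FA) = z(0.481) = -0.0476
c = −½·[z(H) + z(FA)] = −0.5 × (0.6219 + (-0.0476)) = -0.28715

c = -0.29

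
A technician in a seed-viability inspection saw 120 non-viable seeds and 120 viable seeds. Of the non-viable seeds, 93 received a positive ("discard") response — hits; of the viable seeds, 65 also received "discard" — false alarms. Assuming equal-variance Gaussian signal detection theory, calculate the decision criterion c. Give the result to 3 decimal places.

H = 93/120 = 0.7750
FA = 65/120 = 0.5417
z(H) = 0.7554
z(FA) = 0.1047
c = −½·[z(H) + z(FA)] = −0.5 × (0.7554 + 0.1047) = -0.43005

c = -0.430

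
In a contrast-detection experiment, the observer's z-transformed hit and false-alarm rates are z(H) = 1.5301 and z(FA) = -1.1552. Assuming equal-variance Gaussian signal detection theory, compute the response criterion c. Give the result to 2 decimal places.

c = −½·[z(H) + z(FA)] = −½·(1.5301 + (-1.1552)) = -0.18745

c = -0.19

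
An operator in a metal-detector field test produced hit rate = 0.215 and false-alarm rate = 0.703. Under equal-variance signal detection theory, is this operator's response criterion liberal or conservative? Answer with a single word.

conservative

z(H) = -0.789, z(FA) = 0.533
c = −½·(z(H) + z(FA)) = 0.128
c > 0 → conservative criterion (biased toward responding “no”).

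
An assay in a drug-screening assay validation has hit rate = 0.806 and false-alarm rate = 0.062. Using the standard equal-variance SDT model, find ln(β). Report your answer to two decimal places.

ln β = 0.81

z(0.806) = 0.863, z(0.062) = -1.538
ln β = −½·[z(H)² − z(FA)²] = −0.5 × (0.745 − 2.365) = 0.810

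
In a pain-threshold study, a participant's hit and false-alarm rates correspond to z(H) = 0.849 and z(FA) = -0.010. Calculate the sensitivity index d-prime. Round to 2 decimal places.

d' = z(H) − z(FA) = 0.849 − (-0.010) = 0.859

d-prime = 0.86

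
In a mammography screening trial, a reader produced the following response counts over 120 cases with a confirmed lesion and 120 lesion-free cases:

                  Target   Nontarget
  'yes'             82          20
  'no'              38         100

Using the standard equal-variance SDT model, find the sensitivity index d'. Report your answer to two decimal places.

H = 82/120 = 0.6833
FA = 20/120 = 0.1667
z(H) = z(0.6833) = 0.4769
z(FA) = z(0.1667) = -0.9673
d' = z(H) − z(FA) = 0.4769 − (-0.9673) = 1.4442

d' = 1.44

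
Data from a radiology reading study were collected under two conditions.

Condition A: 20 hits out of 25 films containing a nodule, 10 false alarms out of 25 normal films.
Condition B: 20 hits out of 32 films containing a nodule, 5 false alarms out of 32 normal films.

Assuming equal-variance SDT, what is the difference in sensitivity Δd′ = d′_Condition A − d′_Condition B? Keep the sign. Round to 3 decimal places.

Δd′ = -0.234

Condition A: z(0.8000) = 0.8416, z(0.4000) = -0.2533, d' = 1.0949
Condition B: z(0.6250) = 0.3186, z(0.1562) = -1.0102, d' = 1.3288
Δd' = d'_Condition A − d'_Condition B = 1.0949 − 1.3288 = -0.2339
Condition B has the higher sensitivity.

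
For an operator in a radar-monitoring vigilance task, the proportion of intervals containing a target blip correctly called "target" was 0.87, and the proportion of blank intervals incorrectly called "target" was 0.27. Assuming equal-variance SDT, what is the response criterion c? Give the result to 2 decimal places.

z(0.87) = 1.126, z(0.27) = -0.613
c = −½·[z(H) + z(FA)] = −0.5 × (1.126 + (-0.613)) = -0.2565
c < 0: the operator has a liberal response bias.

c = -0.26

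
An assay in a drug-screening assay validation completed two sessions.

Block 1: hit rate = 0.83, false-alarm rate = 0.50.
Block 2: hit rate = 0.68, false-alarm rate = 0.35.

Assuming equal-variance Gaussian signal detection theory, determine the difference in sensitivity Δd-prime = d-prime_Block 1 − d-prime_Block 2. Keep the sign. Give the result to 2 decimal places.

Δd-prime = 0.10

Block 1: z(0.83) = 0.954, z(0.50) = 0.000, d' = 0.954
Block 2: z(0.68) = 0.468, z(0.35) = -0.385, d' = 0.853
Δd' = d'_Block 1 − d'_Block 2 = 0.954 − 0.853 = 0.101
Block 1 has the higher sensitivity.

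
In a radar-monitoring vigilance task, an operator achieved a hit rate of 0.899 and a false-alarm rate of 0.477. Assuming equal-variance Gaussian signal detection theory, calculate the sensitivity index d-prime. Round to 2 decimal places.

z(H) = 1.276
z(FA) = -0.058
d' = z(H) − z(FA) = 1.276 − (-0.058) = 1.334

d-prime = 1.33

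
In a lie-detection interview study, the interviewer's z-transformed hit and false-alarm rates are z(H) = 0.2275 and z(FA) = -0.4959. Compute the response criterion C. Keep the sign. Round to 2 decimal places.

c = −½·[z(H) + z(FA)] = −½·(0.2275 + (-0.4959)) = 0.1342

C = 0.13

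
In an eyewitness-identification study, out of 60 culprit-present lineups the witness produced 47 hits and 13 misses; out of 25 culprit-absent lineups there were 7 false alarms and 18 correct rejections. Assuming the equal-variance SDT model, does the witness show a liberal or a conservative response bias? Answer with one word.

z(H) = 0.784, z(FA) = -0.583
c = −½·(z(H) + z(FA)) = -0.1005
c < 0 → liberal criterion (biased toward responding “yes”).

liberal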